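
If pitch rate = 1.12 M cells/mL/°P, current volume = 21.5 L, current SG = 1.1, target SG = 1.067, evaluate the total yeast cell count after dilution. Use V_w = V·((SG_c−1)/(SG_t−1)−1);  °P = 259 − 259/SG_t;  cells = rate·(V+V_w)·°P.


V_w = 21.5·((1.1−1)/(1.067−1)−1) = 10.5896
V_final = 21.5 + 10.5896 = 32.0896
°P = 259 − 259/1.067 = 16.2634
cells = 1.12·32.0896·16.2634

584.5098 billion cells


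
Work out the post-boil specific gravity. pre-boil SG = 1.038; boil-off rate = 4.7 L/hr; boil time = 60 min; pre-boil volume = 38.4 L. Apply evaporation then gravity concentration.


V_post = V_pre − rate·(t/60);  SG_post = 1 + (SG_pre−1)·V_pre/V_post
V_post = 38.4 − 4.7·(60/60) = 33.7000
SG_post = 1 + (1.038 − 1)·38.4/33.7000

1.0433


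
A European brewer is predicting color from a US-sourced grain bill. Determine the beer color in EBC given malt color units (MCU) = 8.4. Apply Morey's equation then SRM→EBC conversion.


SRM = 1.4922·MCU^0.6859;  EBC = SRM·1.97
SRM = 1.4922·8.4^0.6859 = 6.4238
EBC = 6.4238·1.97

12.6548 EBC


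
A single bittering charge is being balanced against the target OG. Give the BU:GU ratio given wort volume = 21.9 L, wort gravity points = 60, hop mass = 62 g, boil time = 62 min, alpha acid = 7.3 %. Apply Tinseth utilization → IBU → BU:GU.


U = 1.65·0.000125^(GP/1000)·(1−e^(−0.04t))/4.15;  IBU = (α/100)·m·U·1000/V;  BU:GU = IBU/GP
U = 1.65·0.000125^(60/1000)·(1−e^(−0.04·62))/4.15 = 0.2125
IBU = (7.3/100)·62·0.2125·1000/21.9 = 43.9074
BU:GU = 43.9074/60

0.7318


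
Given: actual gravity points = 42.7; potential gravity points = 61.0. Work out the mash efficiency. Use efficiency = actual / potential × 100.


efficiency = 42.7 / 61.0 × 100

70.0000 %


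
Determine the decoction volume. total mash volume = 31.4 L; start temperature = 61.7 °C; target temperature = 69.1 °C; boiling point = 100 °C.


V_dec = V_total·(T_target − T_start)/(T_boil − T_start)
V_dec = 31.4·(69.1 − 61.7)/(100 − 61.7)

6.0668 L


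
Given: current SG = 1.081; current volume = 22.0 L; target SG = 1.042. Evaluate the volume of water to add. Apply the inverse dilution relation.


V_water = V·((SG_curr − 1)/(SG_target − 1) − 1)
V_water = 22.0·((1.081 − 1)/(1.042 − 1) − 1)

20.4286 L


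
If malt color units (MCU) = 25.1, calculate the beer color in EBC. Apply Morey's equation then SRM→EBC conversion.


SRM = 1.4922·MCU^0.6859;  EBC = SRM·1.97
SRM = 1.4922·25.1^0.6859 = 13.6102
EBC = 13.6102·1.97

26.8120 EBC


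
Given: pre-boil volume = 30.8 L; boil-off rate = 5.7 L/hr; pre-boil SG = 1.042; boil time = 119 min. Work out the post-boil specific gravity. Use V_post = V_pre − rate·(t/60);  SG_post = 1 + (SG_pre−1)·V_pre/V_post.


V_post = 30.8 − 5.7·(119/60) = 19.4950
SG_post = 1 + (1.042 − 1)·30.8/19.4950

1.0664


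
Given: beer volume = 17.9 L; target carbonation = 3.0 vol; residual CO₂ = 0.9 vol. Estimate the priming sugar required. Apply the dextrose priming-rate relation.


sugar = (target − residual)·4.0·V
sugar = (3.0 − 0.9)·4.0·17.9

150.3600 g


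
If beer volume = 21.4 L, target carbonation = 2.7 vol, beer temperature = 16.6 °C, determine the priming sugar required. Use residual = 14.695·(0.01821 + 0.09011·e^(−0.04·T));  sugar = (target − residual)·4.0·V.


residual = 14.695·(0.01821 + 0.09011·e^(−0.04·16.6)) = 0.9493
sugar = (2.7 − 0.9493)·4.0·21.4

149.8633 g


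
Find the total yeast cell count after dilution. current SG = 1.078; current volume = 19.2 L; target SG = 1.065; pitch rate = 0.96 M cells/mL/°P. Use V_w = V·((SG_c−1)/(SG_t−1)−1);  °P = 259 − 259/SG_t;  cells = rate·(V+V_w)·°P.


V_w = 19.2·((1.078−1)/(1.065−1)−1) = 3.8400
V_final = 19.2 + 3.8400 = 23.0400
°P = 259 − 259/1.065 = 15.8075
cells = 0.96·23.0400·15.8075

349.6369 billion cells


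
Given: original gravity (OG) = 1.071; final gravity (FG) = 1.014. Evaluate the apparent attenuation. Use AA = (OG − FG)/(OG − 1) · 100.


AA = (1.071 − 1.014)/(1.071 − 1) · 100

80.2817 %


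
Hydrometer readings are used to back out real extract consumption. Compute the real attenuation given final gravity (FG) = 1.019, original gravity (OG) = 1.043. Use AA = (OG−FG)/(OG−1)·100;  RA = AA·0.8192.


AA = (1.043 − 1.019)/(1.043 − 1)·100 = 55.8140
RA = 55.8140·0.8192

45.7228 %


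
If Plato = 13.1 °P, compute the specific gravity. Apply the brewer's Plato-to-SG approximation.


SG = 259/(259 − P)
SG = 259/(259 − 13.1)

1.0533


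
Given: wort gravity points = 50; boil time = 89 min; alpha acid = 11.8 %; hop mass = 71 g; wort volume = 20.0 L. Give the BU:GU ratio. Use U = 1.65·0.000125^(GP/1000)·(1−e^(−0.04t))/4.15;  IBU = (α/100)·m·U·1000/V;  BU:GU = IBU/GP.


U = 1.65·0.000125^(50/1000)·(1−e^(−0.04·89))/4.15 = 0.2465
IBU = (11.8/100)·71·0.2465·1000/20.0 = 103.2433
BU:GU = 103.2433/50

2.0649


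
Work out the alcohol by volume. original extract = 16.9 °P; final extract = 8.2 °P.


SG = 259/(259 − P);  ABV = (OG − FG)·131.25
OG = 259/(259 − 16.9) = 1.0698
FG = 259/(259 − 8.2) = 1.0327
ABV = (1.0698 − 1.0327)·131.25

4.8708 % ABV


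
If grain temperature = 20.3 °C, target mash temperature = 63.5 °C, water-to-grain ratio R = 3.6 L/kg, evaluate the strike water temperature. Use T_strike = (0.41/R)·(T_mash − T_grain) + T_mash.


T_strike = (0.41/3.6)·(63.5 − 20.3) + 63.5

68.4200 °C


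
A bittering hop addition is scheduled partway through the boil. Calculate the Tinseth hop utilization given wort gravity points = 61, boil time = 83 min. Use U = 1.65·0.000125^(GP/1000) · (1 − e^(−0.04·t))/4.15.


bigness = 1.65·0.000125^(61/1000) = 0.9537
boil_factor = (1 − e^(−0.04·83))/4.15 = 0.2323
U = 0.9537 · 0.2323

0.2215


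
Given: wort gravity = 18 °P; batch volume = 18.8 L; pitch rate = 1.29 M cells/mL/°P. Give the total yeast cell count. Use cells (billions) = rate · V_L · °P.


cells = 1.29 · 18.8 · 18

436.5360 billion cells


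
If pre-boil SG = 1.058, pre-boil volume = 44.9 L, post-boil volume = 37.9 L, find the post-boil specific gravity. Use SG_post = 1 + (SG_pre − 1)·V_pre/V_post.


pts_pre = (1.058 − 1)·1000 = 58.0000
pts_post = 58.0000·44.9/37.9 = 68.7124
SG_post = 1 + 68.7124/1000

1.0687


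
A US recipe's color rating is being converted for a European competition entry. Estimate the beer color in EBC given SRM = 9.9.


EBC = SRM · 1.97
EBC = 9.9 · 1.97

19.5030 EBC


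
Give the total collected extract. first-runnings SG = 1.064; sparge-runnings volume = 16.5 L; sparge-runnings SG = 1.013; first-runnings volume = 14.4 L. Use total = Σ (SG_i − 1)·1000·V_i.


first = (1.064 − 1)·1000·14.4 = 921.6000
sparge = (1.013 − 1)·1000·16.5 = 214.5000
total = 921.6000 + 214.5000

1136.1000 gravity·L


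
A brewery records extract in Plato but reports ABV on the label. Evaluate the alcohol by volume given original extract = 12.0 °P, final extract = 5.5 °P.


SG = 259/(259 − P);  ABV = (OG − FG)·131.25
OG = 259/(259 − 12.0) = 1.0486
FG = 259/(259 − 5.5) = 1.0217
ABV = (1.0486 − 1.0217)·131.25

3.5289 % ABV


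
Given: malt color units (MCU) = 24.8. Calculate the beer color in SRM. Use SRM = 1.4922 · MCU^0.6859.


SRM = 1.4922 · 24.8^0.6859

13.4984 SRM


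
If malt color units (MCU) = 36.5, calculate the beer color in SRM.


SRM = 1.4922 · MCU^0.6859
SRM = 1.4922 · 36.5^0.6859

17.5956 SRM


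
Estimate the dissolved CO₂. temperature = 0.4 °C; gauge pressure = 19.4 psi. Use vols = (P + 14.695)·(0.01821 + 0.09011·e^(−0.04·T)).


vols = (19.4 + 14.695)·(0.01821 + 0.09011·e^(−0.04·0.4))

3.6444 volumes


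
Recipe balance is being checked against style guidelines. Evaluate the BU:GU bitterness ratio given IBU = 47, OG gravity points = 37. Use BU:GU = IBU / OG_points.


BU:GU = 47 / 37

1.2703


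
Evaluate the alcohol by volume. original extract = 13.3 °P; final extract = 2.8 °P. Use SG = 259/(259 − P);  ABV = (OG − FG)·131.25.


OG = 259/(259 − 13.3) = 1.0541
FG = 259/(259 − 2.8) = 1.0109
ABV = (1.0541 − 1.0109)·131.25

5.6703 % ABV


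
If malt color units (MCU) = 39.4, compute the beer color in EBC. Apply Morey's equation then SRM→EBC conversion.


SRM = 1.4922·MCU^0.6859;  EBC = SRM·1.97
SRM = 1.4922·39.4^0.6859 = 18.5429
EBC = 18.5429·1.97

36.5295 EBC


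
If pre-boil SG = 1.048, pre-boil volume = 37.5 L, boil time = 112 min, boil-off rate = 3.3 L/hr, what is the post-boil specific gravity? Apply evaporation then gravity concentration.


V_post = V_pre − rate·(t/60);  SG_post = 1 + (SG_pre−1)·V_pre/V_post
V_post = 37.5 − 3.3·(112/60) = 31.3400
SG_post = 1 + (1.048 − 1)·37.5/31.3400

1.0574


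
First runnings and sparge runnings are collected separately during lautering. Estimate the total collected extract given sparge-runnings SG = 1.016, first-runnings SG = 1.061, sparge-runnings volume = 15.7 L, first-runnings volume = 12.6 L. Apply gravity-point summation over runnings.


total = Σ (SG_i − 1)·1000·V_i
first = (1.061 − 1)·1000·12.6 = 768.6000
sparge = (1.016 − 1)·1000·15.7 = 251.2000
total = 768.6000 + 251.2000

1019.8000 gravity·L


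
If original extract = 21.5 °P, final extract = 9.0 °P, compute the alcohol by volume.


SG = 259/(259 − P);  ABV = (OG − FG)·131.25
OG = 259/(259 − 21.5) = 1.0905
FG = 259/(259 − 9.0) = 1.0360
ABV = (1.0905 − 1.0360)·131.25

7.1566 % ABV


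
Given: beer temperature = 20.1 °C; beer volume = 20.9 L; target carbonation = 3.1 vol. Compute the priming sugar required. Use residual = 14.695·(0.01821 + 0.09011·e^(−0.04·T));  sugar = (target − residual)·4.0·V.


residual = 14.695·(0.01821 + 0.09011·e^(−0.04·20.1)) = 0.8602
sugar = (3.1 − 0.8602)·4.0·20.9

187.2467 g


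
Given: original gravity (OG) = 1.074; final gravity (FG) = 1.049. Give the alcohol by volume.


ABV = (OG − FG) · 131.25
ABV = (1.074 − 1.049) · 131.25

3.2813 % ABV


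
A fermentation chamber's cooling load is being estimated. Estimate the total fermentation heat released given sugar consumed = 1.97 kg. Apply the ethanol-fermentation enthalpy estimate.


Q = m_sugar · 590 kJ/kg
Q = 1.97 · 590

1162.3000 kJ


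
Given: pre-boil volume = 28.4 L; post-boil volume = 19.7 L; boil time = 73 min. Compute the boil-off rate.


rate = (V_pre − V_post) / (t_min/60)
rate = (28.4 − 19.7) / (73/60)

7.1507 L/hr


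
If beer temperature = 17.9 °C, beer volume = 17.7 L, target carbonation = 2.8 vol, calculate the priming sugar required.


residual = 14.695·(0.01821 + 0.09011·e^(−0.04·T));  sugar = (target − residual)·4.0·V
residual = 14.695·(0.01821 + 0.09011·e^(−0.04·17.9)) = 0.9147
sugar = (2.8 − 0.9147)·4.0·17.7

133.4778 g


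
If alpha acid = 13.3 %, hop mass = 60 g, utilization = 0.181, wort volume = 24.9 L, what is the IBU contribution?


IBU = (α/100)·mass·U·1000 / V
IBU = (13.3/100)·60·0.181·1000 / 24.9

58.0072 IBU


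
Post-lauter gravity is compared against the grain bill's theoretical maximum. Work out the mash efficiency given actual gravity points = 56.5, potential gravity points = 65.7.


efficiency = actual / potential × 100
efficiency = 56.5 / 65.7 × 100

85.9970 %


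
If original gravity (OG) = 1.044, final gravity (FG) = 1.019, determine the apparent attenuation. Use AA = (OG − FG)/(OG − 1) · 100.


AA = (1.044 − 1.019)/(1.044 − 1) · 100

56.8182 %


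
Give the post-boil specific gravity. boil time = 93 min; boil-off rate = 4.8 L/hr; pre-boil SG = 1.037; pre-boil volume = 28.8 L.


V_post = V_pre − rate·(t/60);  SG_post = 1 + (SG_pre−1)·V_pre/V_post
V_post = 28.8 − 4.8·(93/60) = 21.3600
SG_post = 1 + (1.037 − 1)·28.8/21.3600

1.0499


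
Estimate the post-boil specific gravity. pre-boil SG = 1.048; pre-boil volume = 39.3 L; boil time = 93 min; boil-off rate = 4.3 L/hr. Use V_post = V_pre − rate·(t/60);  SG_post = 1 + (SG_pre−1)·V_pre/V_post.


V_post = 39.3 − 4.3·(93/60) = 32.6350
SG_post = 1 + (1.048 − 1)·39.3/32.6350

1.0578


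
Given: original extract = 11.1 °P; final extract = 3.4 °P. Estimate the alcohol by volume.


SG = 259/(259 − P);  ABV = (OG − FG)·131.25
OG = 259/(259 − 11.1) = 1.0448
FG = 259/(259 − 3.4) = 1.0133
ABV = (1.0448 − 1.0133)·131.25

4.1310 % ABV


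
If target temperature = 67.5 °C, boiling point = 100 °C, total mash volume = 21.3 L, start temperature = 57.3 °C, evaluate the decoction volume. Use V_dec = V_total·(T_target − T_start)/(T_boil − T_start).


V_dec = 21.3·(67.5 − 57.3)/(100 − 57.3)

5.0881 L


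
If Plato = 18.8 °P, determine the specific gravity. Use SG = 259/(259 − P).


SG = 259/(259 − 18.8)

1.0783


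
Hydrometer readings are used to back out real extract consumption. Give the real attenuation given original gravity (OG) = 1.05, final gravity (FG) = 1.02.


AA = (OG−FG)/(OG−1)·100;  RA = AA·0.8192
AA = (1.05 − 1.02)/(1.05 − 1)·100 = 60.0000
RA = 60.0000·0.8192

49.1520 %


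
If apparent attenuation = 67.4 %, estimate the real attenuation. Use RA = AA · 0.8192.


RA = 67.4 · 0.8192

55.2141 %


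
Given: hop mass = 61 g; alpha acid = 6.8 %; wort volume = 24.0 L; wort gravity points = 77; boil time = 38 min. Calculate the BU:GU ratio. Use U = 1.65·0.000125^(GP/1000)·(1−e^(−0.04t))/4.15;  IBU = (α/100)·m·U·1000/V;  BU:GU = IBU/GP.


U = 1.65·0.000125^(77/1000)·(1−e^(−0.04·38))/4.15 = 0.1555
IBU = (6.8/100)·61·0.1555·1000/24.0 = 26.8743
BU:GU = 26.8743/77

0.3490


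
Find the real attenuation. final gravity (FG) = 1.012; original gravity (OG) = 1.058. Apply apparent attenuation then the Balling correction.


AA = (OG−FG)/(OG−1)·100;  RA = AA·0.8192
AA = (1.058 − 1.012)/(1.058 − 1)·100 = 79.3103
RA = 79.3103·0.8192

64.9710 %


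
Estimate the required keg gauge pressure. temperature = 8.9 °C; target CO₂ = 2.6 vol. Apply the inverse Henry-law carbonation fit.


psi = vols/(0.01821 + 0.09011·e^(−0.04·T)) − 14.695
psi = 2.6/(0.01821 + 0.09011·e^(−0.04·8.9)) − 14.695

17.2737 psi


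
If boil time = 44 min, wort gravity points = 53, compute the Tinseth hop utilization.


U = 1.65·0.000125^(GP/1000) · (1 − e^(−0.04·t))/4.15
bigness = 1.65·0.000125^(53/1000) = 1.0248
boil_factor = (1 − e^(−0.04·44))/4.15 = 0.1995
U = 1.0248 · 0.1995

0.2044


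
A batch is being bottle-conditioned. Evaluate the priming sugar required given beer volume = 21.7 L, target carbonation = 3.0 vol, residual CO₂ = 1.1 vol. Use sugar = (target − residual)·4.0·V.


sugar = (3.0 − 1.1)·4.0·21.7

164.9200 g


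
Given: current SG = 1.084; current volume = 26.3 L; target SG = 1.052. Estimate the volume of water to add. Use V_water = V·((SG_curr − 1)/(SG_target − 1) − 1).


V_water = 26.3·((1.084 − 1)/(1.052 − 1) − 1)

16.1846 L


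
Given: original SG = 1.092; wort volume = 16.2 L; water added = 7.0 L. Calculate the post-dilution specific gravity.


SG_new = 1 + (SG_old − 1)·V_old/(V_old + V_water)
pts = (1.092 − 1)·1000·16.2/(16.2 + 7.0) = 64.2414
SG_new = 1 + 64.2414/1000

1.0642


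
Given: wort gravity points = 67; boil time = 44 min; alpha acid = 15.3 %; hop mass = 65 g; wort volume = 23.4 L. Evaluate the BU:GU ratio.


U = 1.65·0.000125^(GP/1000)·(1−e^(−0.04t))/4.15;  IBU = (α/100)·m·U·1000/V;  BU:GU = IBU/GP
U = 1.65·0.000125^(67/1000)·(1−e^(−0.04·44))/4.15 = 0.1803
IBU = (15.3/100)·65·0.1803·1000/23.4 = 76.6169
BU:GU = 76.6169/67

1.1435


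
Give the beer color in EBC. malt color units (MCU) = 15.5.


SRM = 1.4922·MCU^0.6859;  EBC = SRM·1.97
SRM = 1.4922·15.5^0.6859 = 9.7786
EBC = 9.7786·1.97

19.2638 EBC


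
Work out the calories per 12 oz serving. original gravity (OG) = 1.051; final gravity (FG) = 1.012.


ABW = (OG−FG)·131.25·0.79/FG;  °P = 259 − 259/SG (for OG→OE and FG→AE);  RE = 0.1808·OE + 0.8192·AE;  Cal = (6.9·ABW + 4·(RE−0.1))·FG·3.55
ABW = (1.051 − 1.012)·131.25·0.79/1.012 = 3.9959
OE = 259 − 259/1.051 = 12.5680 °P
AE = 259 − 259/1.012 = 3.0711 °P
RE = 0.1808·12.5680 + 0.8192·3.0711 = 4.7882 °P
Cal = (6.9·3.9959 + 4·(4.7882−0.1))·1.012·3.55

166.4243 kcal


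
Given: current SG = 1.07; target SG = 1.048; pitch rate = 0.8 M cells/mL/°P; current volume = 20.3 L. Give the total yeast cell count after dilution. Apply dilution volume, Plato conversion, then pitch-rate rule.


V_w = V·((SG_c−1)/(SG_t−1)−1);  °P = 259 − 259/SG_t;  cells = rate·(V+V_w)·°P
V_w = 20.3·((1.07−1)/(1.048−1)−1) = 9.3042
V_final = 20.3 + 9.3042 = 29.6042
°P = 259 − 259/1.048 = 11.8626
cells = 0.8·29.6042·11.8626

280.9458 billion cells


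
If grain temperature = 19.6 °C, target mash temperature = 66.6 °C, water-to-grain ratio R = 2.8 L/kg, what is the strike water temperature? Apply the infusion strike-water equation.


T_strike = (0.41/R)·(T_mash − T_grain) + T_mash
T_strike = (0.41/2.8)·(66.6 − 19.6) + 66.6

73.4821 °C


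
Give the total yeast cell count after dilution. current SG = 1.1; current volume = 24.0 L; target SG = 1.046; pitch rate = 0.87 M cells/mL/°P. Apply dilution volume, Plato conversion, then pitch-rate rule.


V_w = V·((SG_c−1)/(SG_t−1)−1);  °P = 259 − 259/SG_t;  cells = rate·(V+V_w)·°P
V_w = 24.0·((1.1−1)/(1.046−1)−1) = 28.1739
V_final = 24.0 + 28.1739 = 52.1739
°P = 259 − 259/1.046 = 11.3901
cells = 0.87·52.1739·11.3901

517.0096 billion cells


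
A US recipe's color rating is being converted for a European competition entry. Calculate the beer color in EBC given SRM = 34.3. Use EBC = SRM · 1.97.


EBC = 34.3 · 1.97

67.5710 EBC


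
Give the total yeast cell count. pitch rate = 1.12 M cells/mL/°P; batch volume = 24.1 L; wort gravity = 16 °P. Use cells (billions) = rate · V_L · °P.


cells = 1.12 · 24.1 · 16

431.8720 billion cells


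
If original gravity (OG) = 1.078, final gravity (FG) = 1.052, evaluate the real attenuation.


AA = (OG−FG)/(OG−1)·100;  RA = AA·0.8192
AA = (1.078 − 1.052)/(1.078 − 1)·100 = 33.3333
RA = 33.3333·0.8192

27.3067 %


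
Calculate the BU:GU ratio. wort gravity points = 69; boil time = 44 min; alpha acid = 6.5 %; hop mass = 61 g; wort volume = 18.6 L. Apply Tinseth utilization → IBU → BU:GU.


U = 1.65·0.000125^(GP/1000)·(1−e^(−0.04t))/4.15;  IBU = (α/100)·m·U·1000/V;  BU:GU = IBU/GP
U = 1.65·0.000125^(69/1000)·(1−e^(−0.04·44))/4.15 = 0.1771
IBU = (6.5/100)·61·0.1771·1000/18.6 = 37.7450
BU:GU = 37.7450/69

0.5470


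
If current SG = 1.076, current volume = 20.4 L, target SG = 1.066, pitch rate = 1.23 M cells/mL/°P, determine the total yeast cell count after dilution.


V_w = V·((SG_c−1)/(SG_t−1)−1);  °P = 259 − 259/SG_t;  cells = rate·(V+V_w)·°P
V_w = 20.4·((1.076−1)/(1.066−1)−1) = 3.0909
V_final = 20.4 + 3.0909 = 23.4909
°P = 259 − 259/1.066 = 16.0356
cells = 1.23·23.4909·16.0356

463.3311 billion cells


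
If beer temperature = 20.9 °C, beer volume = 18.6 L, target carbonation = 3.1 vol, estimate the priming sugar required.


residual = 14.695·(0.01821 + 0.09011·e^(−0.04·T));  sugar = (target − residual)·4.0·V
residual = 14.695·(0.01821 + 0.09011·e^(−0.04·20.9)) = 0.8415
sugar = (3.1 − 0.8415)·4.0·18.6

168.0291 g


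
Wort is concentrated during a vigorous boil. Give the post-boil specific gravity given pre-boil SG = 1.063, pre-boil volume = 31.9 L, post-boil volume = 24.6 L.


SG_post = 1 + (SG_pre − 1)·V_pre/V_post
pts_pre = (1.063 − 1)·1000 = 63.0000
pts_post = 63.0000·31.9/24.6 = 81.6951
SG_post = 1 + 81.6951/1000

1.0817


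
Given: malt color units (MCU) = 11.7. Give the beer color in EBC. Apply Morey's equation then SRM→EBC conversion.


SRM = 1.4922·MCU^0.6859;  EBC = SRM·1.97
SRM = 1.4922·11.7^0.6859 = 8.0630
EBC = 8.0630·1.97

15.8841 EBC


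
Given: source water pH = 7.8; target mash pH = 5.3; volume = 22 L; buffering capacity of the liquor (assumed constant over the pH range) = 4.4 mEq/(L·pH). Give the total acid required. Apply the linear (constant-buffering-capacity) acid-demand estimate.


acid = buffering capacity · (pH_source − pH_target) · V
acid = 4.4 · (7.8 − 5.3) · 22

242.0000 mEq


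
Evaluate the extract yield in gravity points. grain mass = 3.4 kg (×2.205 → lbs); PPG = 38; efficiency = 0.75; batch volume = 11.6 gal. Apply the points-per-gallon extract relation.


points = lbs × PPG × eff / vol
lbs = 3.4 × 2.205 = 7.4970
points = 7.4970 × 38 × 0.75 / 11.6

18.4194 points


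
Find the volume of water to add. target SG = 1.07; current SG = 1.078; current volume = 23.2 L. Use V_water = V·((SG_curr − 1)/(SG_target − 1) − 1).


V_water = 23.2·((1.078 − 1)/(1.07 − 1) − 1)

2.6514 L


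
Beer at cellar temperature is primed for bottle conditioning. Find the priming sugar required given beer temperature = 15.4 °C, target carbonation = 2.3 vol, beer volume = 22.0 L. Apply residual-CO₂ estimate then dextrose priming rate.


residual = 14.695·(0.01821 + 0.09011·e^(−0.04·T));  sugar = (target − residual)·4.0·V
residual = 14.695·(0.01821 + 0.09011·e^(−0.04·15.4)) = 0.9828
sugar = (2.3 − 0.9828)·4.0·22.0

115.9155 g


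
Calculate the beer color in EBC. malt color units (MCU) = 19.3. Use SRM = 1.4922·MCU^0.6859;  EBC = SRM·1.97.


SRM = 1.4922·19.3^0.6859 = 11.3656
EBC = 11.3656·1.97

22.3902 EBC


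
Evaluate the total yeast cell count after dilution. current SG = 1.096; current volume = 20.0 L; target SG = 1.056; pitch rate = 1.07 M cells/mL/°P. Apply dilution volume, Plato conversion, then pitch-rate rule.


V_w = V·((SG_c−1)/(SG_t−1)−1);  °P = 259 − 259/SG_t;  cells = rate·(V+V_w)·°P
V_w = 20.0·((1.096−1)/(1.056−1)−1) = 14.2857
V_final = 20.0 + 14.2857 = 34.2857
°P = 259 − 259/1.056 = 13.7348
cells = 1.07·34.2857·13.7348

503.8727 billion cells


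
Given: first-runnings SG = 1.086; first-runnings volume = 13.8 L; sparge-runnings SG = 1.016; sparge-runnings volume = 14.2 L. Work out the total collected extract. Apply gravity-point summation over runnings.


total = Σ (SG_i − 1)·1000·V_i
first = (1.086 − 1)·1000·13.8 = 1186.8000
sparge = (1.016 − 1)·1000·14.2 = 227.2000
total = 1186.8000 + 227.2000

1414.0000 gravity·L


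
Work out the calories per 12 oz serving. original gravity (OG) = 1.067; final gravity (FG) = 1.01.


ABW = (OG−FG)·131.25·0.79/FG;  °P = 259 − 259/SG (for OG→OE and FG→AE);  RE = 0.1808·OE + 0.8192·AE;  Cal = (6.9·ABW + 4·(RE−0.1))·FG·3.55
ABW = (1.067 − 1.01)·131.25·0.79/1.01 = 5.8517
OE = 259 − 259/1.067 = 16.2634 °P
AE = 259 − 259/1.01 = 2.5644 °P
RE = 0.1808·16.2634 + 0.8192·2.5644 = 5.0411 °P
Cal = (6.9·5.8517 + 4·(5.0411−0.1))·1.01·3.55

215.6358 kcal


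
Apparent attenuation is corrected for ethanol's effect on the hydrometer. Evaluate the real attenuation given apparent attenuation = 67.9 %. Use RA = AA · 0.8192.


RA = 67.9 · 0.8192

55.6237 %


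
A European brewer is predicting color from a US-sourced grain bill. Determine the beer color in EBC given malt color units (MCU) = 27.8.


SRM = 1.4922·MCU^0.6859;  EBC = SRM·1.97
SRM = 1.4922·27.8^0.6859 = 14.5981
EBC = 14.5981·1.97

28.7583 EBC


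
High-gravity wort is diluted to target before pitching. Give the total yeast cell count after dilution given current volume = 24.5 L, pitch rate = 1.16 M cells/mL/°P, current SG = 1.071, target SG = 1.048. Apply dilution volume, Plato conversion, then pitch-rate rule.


V_w = V·((SG_c−1)/(SG_t−1)−1);  °P = 259 − 259/SG_t;  cells = rate·(V+V_w)·°P
V_w = 24.5·((1.071−1)/(1.048−1)−1) = 11.7396
V_final = 24.5 + 11.7396 = 36.2396
°P = 259 − 259/1.048 = 11.8626
cells = 1.16·36.2396·11.8626

498.6788 billion cells


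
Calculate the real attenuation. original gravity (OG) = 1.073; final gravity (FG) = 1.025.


AA = (OG−FG)/(OG−1)·100;  RA = AA·0.8192
AA = (1.073 − 1.025)/(1.073 − 1)·100 = 65.7534
RA = 65.7534·0.8192

53.8652 %


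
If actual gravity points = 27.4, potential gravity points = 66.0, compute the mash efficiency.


efficiency = actual / potential × 100
efficiency = 27.4 / 66.0 × 100

41.5152 %


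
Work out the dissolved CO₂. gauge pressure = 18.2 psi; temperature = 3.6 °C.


vols = (P + 14.695)·(0.01821 + 0.09011·e^(−0.04·T))
vols = (18.2 + 14.695)·(0.01821 + 0.09011·e^(−0.04·3.6))

3.1657 volumes


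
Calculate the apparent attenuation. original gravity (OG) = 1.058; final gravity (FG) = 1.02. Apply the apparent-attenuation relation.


AA = (OG − FG)/(OG − 1) · 100
AA = (1.058 − 1.02)/(1.058 − 1) · 100

65.5172 %


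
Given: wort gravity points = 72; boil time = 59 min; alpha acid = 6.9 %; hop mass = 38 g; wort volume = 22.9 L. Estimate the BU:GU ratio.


U = 1.65·0.000125^(GP/1000)·(1−e^(−0.04t))/4.15;  IBU = (α/100)·m·U·1000/V;  BU:GU = IBU/GP
U = 1.65·0.000125^(72/1000)·(1−e^(−0.04·59))/4.15 = 0.1885
IBU = (6.9/100)·38·0.1885·1000/22.9 = 21.5843
BU:GU = 21.5843/72

0.2998


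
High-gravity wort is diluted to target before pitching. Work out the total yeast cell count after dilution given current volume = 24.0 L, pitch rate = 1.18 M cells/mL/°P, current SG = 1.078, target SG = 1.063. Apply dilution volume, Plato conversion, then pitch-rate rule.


V_w = V·((SG_c−1)/(SG_t−1)−1);  °P = 259 − 259/SG_t;  cells = rate·(V+V_w)·°P
V_w = 24.0·((1.078−1)/(1.063−1)−1) = 5.7143
V_final = 24.0 + 5.7143 = 29.7143
°P = 259 − 259/1.063 = 15.3500
cells = 1.18·29.7143·15.3500

538.2132 billion cells


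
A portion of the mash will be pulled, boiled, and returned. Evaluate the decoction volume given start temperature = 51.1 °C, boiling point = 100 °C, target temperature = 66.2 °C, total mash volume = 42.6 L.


V_dec = V_total·(T_target − T_start)/(T_boil − T_start)
V_dec = 42.6·(66.2 − 51.1)/(100 − 51.1)

13.1546 L


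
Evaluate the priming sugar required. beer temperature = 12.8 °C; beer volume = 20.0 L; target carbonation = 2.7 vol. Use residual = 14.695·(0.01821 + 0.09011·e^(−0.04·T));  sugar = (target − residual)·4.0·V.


residual = 14.695·(0.01821 + 0.09011·e^(−0.04·12.8)) = 1.0612
sugar = (2.7 − 1.0612)·4.0·20.0

131.1069 g


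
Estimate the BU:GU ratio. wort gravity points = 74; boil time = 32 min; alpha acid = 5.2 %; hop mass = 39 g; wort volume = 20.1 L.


U = 1.65·0.000125^(GP/1000)·(1−e^(−0.04t))/4.15;  IBU = (α/100)·m·U·1000/V;  BU:GU = IBU/GP
U = 1.65·0.000125^(74/1000)·(1−e^(−0.04·32))/4.15 = 0.1476
IBU = (5.2/100)·39·0.1476·1000/20.1 = 14.8934
BU:GU = 14.8934/74

0.2013


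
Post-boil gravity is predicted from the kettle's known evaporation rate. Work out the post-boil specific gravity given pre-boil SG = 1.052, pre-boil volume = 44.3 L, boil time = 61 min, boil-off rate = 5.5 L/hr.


V_post = V_pre − rate·(t/60);  SG_post = 1 + (SG_pre−1)·V_pre/V_post
V_post = 44.3 − 5.5·(61/60) = 38.7083
SG_post = 1 + (1.052 − 1)·44.3/38.7083

1.0595


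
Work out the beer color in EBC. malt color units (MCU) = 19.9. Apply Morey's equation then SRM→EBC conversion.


SRM = 1.4922·MCU^0.6859;  EBC = SRM·1.97
SRM = 1.4922·19.9^0.6859 = 11.6067
EBC = 11.6067·1.97

22.8653 EBC


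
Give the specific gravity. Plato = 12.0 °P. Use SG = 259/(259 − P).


SG = 259/(259 − 12.0)

1.0486


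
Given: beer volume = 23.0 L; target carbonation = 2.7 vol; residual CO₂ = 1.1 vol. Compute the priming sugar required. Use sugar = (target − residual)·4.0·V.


sugar = (2.7 − 1.1)·4.0·23.0

147.2000 g


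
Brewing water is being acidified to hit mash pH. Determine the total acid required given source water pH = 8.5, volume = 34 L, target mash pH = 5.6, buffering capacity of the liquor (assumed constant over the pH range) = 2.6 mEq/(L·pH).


acid = buffering capacity · (pH_source − pH_target) · V
acid = 2.6 · (8.5 − 5.6) · 34

256.3600 mEq


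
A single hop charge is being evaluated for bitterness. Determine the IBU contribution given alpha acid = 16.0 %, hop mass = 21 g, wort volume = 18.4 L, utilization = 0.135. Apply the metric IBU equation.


IBU = (α/100)·mass·U·1000 / V
IBU = (16.0/100)·21·0.135·1000 / 18.4

24.6522 IBU


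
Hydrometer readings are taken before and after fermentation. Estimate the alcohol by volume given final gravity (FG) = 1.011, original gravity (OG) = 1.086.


ABV = (OG − FG) · 131.25
ABV = (1.086 − 1.011) · 131.25

9.8438 % ABV


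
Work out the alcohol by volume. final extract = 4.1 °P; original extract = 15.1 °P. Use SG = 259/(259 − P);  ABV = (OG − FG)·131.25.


OG = 259/(259 − 15.1) = 1.0619
FG = 259/(259 − 4.1) = 1.0161
ABV = (1.0619 − 1.0161)·131.25

6.0146 % ABV


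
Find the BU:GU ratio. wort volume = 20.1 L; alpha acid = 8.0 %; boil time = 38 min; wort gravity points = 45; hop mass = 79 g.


U = 1.65·0.000125^(GP/1000)·(1−e^(−0.04t))/4.15;  IBU = (α/100)·m·U·1000/V;  BU:GU = IBU/GP
U = 1.65·0.000125^(45/1000)·(1−e^(−0.04·38))/4.15 = 0.2073
IBU = (8.0/100)·79·0.2073·1000/20.1 = 65.1822
BU:GU = 65.1822/45

1.4485


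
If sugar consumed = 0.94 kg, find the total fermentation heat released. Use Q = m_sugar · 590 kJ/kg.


Q = 0.94 · 590

554.6000 kJ


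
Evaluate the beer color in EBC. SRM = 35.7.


EBC = SRM · 1.97
EBC = 35.7 · 1.97

70.3290 EBC


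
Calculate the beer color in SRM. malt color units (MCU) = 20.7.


SRM = 1.4922 · MCU^0.6859
SRM = 1.4922 · 20.7^0.6859

11.9248 SRM


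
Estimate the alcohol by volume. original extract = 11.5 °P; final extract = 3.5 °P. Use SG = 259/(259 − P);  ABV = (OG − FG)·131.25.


OG = 259/(259 − 11.5) = 1.0465
FG = 259/(259 − 3.5) = 1.0137
ABV = (1.0465 − 1.0137)·131.25

4.3005 % ABV


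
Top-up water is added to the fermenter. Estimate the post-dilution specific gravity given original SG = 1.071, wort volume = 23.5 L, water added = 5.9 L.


SG_new = 1 + (SG_old − 1)·V_old/(V_old + V_water)
pts = (1.071 − 1)·1000·23.5/(23.5 + 5.9) = 56.7517
SG_new = 1 + 56.7517/1000

1.0568


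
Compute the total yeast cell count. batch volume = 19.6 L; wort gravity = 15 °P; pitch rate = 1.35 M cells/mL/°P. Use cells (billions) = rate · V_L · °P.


cells = 1.35 · 19.6 · 15

396.9000 billion cells


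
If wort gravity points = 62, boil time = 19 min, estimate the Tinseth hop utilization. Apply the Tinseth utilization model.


U = 1.65·0.000125^(GP/1000) · (1 − e^(−0.04·t))/4.15
bigness = 1.65·0.000125^(62/1000) = 0.9451
boil_factor = (1 − e^(−0.04·19))/4.15 = 0.1283
U = 0.9451 · 0.1283

0.1212


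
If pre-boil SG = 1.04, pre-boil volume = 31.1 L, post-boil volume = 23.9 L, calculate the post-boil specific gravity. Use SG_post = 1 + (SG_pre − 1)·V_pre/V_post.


pts_pre = (1.04 − 1)·1000 = 40.0000
pts_post = 40.0000·31.1/23.9 = 52.0502
SG_post = 1 + 52.0502/1000

1.0521


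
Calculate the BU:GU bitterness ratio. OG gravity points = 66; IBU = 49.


BU:GU = IBU / OG_points
BU:GU = 49 / 66

0.7424


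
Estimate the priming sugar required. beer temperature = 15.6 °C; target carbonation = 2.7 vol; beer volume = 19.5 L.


residual = 14.695·(0.01821 + 0.09011·e^(−0.04·T));  sugar = (target − residual)·4.0·V
residual = 14.695·(0.01821 + 0.09011·e^(−0.04·15.6)) = 0.9771
sugar = (2.7 − 0.9771)·4.0·19.5

134.3877 g


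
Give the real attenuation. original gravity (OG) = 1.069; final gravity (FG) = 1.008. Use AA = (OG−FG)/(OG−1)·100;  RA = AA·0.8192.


AA = (1.069 − 1.008)/(1.069 − 1)·100 = 88.4058
RA = 88.4058·0.8192

72.4220 %


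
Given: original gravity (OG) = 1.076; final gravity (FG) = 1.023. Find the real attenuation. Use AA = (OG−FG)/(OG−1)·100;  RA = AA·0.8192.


AA = (1.076 − 1.023)/(1.076 − 1)·100 = 69.7368
RA = 69.7368·0.8192

57.1284 %


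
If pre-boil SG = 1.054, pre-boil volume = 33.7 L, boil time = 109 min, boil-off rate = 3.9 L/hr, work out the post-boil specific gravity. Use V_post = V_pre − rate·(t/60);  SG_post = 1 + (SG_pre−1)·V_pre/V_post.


V_post = 33.7 − 3.9·(109/60) = 26.6150
SG_post = 1 + (1.054 − 1)·33.7/26.6150

1.0684


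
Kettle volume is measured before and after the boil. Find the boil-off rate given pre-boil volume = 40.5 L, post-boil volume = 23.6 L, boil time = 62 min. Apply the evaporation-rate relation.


rate = (V_pre − V_post) / (t_min/60)
rate = (40.5 − 23.6) / (62/60)

16.3548 L/hr


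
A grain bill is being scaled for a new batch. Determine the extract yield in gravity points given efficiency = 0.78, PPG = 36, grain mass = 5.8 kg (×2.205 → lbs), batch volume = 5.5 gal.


points = lbs × PPG × eff / vol
lbs = 5.8 × 2.205 = 12.7890
points = 12.7890 × 36 × 0.78 / 5.5

65.2937 points


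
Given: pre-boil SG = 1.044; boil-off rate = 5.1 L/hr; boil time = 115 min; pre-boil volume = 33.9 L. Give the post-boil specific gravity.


V_post = V_pre − rate·(t/60);  SG_post = 1 + (SG_pre−1)·V_pre/V_post
V_post = 33.9 − 5.1·(115/60) = 24.1250
SG_post = 1 + (1.044 − 1)·33.9/24.1250

1.0618


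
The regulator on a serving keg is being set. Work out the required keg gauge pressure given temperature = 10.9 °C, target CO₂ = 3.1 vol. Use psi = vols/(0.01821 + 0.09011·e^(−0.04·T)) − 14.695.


psi = 3.1/(0.01821 + 0.09011·e^(−0.04·10.9)) − 14.695

25.8402 psi


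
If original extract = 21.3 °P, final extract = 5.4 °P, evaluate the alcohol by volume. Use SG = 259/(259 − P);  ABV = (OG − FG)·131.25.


OG = 259/(259 − 21.3) = 1.0896
FG = 259/(259 − 5.4) = 1.0213
ABV = (1.0896 − 1.0213)·131.25

8.9664 % ABV


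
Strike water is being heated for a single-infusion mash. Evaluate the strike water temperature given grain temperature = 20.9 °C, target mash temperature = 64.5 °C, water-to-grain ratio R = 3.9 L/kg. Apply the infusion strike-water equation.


T_strike = (0.41/R)·(T_mash − T_grain) + T_mash
T_strike = (0.41/3.9)·(64.5 − 20.9) + 64.5

69.0836 °C


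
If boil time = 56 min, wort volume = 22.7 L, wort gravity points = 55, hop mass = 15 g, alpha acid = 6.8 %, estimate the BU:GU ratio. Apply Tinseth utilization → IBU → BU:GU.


U = 1.65·0.000125^(GP/1000)·(1−e^(−0.04t))/4.15;  IBU = (α/100)·m·U·1000/V;  BU:GU = IBU/GP
U = 1.65·0.000125^(55/1000)·(1−e^(−0.04·56))/4.15 = 0.2167
IBU = (6.8/100)·15·0.2167·1000/22.7 = 9.7377
BU:GU = 9.7377/55

0.1770


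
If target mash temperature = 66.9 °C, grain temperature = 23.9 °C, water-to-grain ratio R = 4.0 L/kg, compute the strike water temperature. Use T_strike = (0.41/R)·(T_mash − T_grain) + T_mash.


T_strike = (0.41/4.0)·(66.9 − 23.9) + 66.9

71.3075 °C


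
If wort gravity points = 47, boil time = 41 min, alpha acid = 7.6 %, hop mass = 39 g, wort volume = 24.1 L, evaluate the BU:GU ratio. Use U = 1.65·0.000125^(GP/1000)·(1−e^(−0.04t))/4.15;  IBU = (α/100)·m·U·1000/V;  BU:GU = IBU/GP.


U = 1.65·0.000125^(47/1000)·(1−e^(−0.04·41))/4.15 = 0.2101
IBU = (7.6/100)·39·0.2101·1000/24.1 = 25.8344
BU:GU = 25.8344/47

0.5497


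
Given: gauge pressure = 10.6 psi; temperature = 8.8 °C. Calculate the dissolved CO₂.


vols = (P + 14.695)·(0.01821 + 0.09011·e^(−0.04·T))
vols = (10.6 + 14.695)·(0.01821 + 0.09011·e^(−0.04·8.8))

2.0636 volumes


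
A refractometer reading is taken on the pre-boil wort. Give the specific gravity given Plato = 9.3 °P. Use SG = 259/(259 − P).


SG = 259/(259 − 9.3)

1.0372


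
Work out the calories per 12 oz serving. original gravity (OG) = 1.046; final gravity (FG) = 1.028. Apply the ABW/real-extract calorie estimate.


ABW = (OG−FG)·131.25·0.79/FG;  °P = 259 − 259/SG (for OG→OE and FG→AE);  RE = 0.1808·OE + 0.8192·AE;  Cal = (6.9·ABW + 4·(RE−0.1))·FG·3.55
ABW = (1.046 − 1.028)·131.25·0.79/1.028 = 1.8155
OE = 259 − 259/1.046 = 11.3901 °P
AE = 259 − 259/1.028 = 7.0545 °P
RE = 0.1808·11.3901 + 0.8192·7.0545 = 7.8383 °P
Cal = (6.9·1.8155 + 4·(7.8383−0.1))·1.028·3.55

158.6782 kcal


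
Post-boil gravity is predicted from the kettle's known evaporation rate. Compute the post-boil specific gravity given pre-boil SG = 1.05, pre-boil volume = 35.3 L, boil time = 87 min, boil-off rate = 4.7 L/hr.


V_post = V_pre − rate·(t/60);  SG_post = 1 + (SG_pre−1)·V_pre/V_post
V_post = 35.3 − 4.7·(87/60) = 28.4850
SG_post = 1 + (1.05 − 1)·35.3/28.4850

1.0620


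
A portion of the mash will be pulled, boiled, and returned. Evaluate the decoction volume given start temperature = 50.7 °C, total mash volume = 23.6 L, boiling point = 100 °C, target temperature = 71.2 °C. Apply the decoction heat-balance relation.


V_dec = V_total·(T_target − T_start)/(T_boil − T_start)
V_dec = 23.6·(71.2 − 50.7)/(100 − 50.7)

9.8134 L


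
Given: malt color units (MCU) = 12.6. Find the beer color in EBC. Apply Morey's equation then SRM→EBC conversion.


SRM = 1.4922·MCU^0.6859;  EBC = SRM·1.97
SRM = 1.4922·12.6^0.6859 = 8.4834
EBC = 8.4834·1.97

16.7123 EBC


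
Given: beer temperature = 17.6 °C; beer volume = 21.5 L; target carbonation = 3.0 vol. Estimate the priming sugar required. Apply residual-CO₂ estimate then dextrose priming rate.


residual = 14.695·(0.01821 + 0.09011·e^(−0.04·T));  sugar = (target − residual)·4.0·V
residual = 14.695·(0.01821 + 0.09011·e^(−0.04·17.6)) = 0.9225
sugar = (3.0 − 0.9225)·4.0·21.5

178.6622 g


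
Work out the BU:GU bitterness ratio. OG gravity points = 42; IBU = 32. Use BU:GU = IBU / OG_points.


BU:GU = 32 / 42

0.7619


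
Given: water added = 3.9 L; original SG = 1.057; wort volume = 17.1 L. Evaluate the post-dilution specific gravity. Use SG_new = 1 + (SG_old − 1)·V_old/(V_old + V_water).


pts = (1.057 − 1)·1000·17.1/(17.1 + 3.9) = 46.4143
SG_new = 1 + 46.4143/1000

1.0464


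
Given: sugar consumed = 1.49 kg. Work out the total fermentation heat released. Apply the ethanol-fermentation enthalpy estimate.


Q = m_sugar · 590 kJ/kg
Q = 1.49 · 590

879.1000 kJ


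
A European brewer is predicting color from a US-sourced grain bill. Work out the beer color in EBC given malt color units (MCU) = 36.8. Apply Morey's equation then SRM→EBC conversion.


SRM = 1.4922·MCU^0.6859;  EBC = SRM·1.97
SRM = 1.4922·36.8^0.6859 = 17.6947
EBC = 17.6947·1.97

34.8585 EBC


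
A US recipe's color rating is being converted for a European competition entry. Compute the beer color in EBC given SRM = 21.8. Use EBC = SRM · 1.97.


EBC = 21.8 · 1.97

42.9460 EBC


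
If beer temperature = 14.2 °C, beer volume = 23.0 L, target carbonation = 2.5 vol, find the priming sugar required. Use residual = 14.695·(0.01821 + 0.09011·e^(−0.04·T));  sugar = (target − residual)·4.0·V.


residual = 14.695·(0.01821 + 0.09011·e^(−0.04·14.2)) = 1.0179
sugar = (2.5 − 1.0179)·4.0·23.0

136.3491 g


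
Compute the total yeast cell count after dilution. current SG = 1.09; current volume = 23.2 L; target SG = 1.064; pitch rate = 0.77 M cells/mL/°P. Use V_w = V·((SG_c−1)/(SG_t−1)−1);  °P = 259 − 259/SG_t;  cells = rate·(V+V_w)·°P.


V_w = 23.2·((1.09−1)/(1.064−1)−1) = 9.4250
V_final = 23.2 + 9.4250 = 32.6250
°P = 259 − 259/1.064 = 15.5789
cells = 0.77·32.6250·15.5789

391.3626 billion cells


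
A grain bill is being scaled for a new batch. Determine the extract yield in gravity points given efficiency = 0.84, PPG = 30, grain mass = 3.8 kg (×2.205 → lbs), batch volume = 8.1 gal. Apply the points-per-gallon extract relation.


points = lbs × PPG × eff / vol
lbs = 3.8 × 2.205 = 8.3790
points = 8.3790 × 30 × 0.84 / 8.1

26.0680 points
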